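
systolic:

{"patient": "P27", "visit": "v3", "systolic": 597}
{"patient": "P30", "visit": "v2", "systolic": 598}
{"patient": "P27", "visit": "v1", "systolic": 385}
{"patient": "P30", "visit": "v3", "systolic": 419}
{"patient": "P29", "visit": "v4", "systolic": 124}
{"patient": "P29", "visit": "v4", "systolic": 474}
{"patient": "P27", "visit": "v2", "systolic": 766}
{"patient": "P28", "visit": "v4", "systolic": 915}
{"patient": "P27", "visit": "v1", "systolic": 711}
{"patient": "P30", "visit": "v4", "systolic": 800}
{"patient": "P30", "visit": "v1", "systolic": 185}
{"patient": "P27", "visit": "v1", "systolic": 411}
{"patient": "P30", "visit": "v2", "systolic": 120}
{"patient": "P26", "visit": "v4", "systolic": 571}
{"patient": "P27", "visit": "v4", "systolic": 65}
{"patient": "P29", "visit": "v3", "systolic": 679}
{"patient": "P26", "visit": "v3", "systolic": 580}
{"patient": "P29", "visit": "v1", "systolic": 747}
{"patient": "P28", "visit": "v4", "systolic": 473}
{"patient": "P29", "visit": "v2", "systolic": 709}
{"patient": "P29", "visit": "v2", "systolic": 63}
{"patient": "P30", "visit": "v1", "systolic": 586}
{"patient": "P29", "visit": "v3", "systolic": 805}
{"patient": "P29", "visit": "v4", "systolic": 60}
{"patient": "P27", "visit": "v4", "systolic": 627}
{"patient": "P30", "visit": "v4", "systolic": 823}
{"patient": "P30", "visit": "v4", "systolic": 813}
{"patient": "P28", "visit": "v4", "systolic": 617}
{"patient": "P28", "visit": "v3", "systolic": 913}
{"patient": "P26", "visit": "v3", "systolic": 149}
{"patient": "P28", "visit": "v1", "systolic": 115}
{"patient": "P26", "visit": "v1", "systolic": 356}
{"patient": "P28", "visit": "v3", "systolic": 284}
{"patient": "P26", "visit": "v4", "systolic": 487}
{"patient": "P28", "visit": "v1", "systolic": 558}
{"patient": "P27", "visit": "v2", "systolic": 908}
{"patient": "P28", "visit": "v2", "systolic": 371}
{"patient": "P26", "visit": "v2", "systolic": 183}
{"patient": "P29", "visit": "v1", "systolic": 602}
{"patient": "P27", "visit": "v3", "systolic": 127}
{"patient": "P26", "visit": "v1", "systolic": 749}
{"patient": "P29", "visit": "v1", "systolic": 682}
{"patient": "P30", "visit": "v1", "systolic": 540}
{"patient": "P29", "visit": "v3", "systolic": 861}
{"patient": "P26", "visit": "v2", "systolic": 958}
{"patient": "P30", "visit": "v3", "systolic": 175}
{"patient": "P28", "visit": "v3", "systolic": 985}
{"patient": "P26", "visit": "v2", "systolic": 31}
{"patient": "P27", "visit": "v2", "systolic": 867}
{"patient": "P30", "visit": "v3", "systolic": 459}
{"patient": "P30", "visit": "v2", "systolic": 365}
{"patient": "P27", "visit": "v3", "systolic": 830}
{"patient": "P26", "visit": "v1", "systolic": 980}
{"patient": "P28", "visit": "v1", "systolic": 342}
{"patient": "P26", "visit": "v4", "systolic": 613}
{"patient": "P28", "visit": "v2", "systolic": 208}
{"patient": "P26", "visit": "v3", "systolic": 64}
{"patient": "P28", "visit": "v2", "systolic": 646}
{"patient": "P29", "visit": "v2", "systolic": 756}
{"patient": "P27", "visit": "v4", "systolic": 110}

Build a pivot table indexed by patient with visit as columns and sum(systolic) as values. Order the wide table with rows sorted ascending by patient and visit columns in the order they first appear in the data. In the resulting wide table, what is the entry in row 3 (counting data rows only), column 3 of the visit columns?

With rows sorted ascending by patient, row 3 is patient=P28. visit columns in first-appearance order: v3, v2, v1, v4; column 3 is v1.
Long rows with patient=P28, visit=v1: 115 + 558 + 342 = 1015.

1015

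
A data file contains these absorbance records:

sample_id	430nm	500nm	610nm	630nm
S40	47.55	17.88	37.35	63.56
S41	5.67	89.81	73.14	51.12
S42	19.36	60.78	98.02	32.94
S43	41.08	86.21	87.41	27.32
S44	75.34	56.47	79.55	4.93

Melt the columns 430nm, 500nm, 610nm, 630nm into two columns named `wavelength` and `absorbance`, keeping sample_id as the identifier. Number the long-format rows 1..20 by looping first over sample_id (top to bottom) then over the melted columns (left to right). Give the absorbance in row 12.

20 rows total (5 × 4). Row 12: index ⌊(12-1)/4⌋ = 2 into sample_id → S42; (12-1) mod 4 = 3 into the melted columns → 630nm.
So row 12 is (S42, 630nm, 32.94); absorbance = 32.94.

32.94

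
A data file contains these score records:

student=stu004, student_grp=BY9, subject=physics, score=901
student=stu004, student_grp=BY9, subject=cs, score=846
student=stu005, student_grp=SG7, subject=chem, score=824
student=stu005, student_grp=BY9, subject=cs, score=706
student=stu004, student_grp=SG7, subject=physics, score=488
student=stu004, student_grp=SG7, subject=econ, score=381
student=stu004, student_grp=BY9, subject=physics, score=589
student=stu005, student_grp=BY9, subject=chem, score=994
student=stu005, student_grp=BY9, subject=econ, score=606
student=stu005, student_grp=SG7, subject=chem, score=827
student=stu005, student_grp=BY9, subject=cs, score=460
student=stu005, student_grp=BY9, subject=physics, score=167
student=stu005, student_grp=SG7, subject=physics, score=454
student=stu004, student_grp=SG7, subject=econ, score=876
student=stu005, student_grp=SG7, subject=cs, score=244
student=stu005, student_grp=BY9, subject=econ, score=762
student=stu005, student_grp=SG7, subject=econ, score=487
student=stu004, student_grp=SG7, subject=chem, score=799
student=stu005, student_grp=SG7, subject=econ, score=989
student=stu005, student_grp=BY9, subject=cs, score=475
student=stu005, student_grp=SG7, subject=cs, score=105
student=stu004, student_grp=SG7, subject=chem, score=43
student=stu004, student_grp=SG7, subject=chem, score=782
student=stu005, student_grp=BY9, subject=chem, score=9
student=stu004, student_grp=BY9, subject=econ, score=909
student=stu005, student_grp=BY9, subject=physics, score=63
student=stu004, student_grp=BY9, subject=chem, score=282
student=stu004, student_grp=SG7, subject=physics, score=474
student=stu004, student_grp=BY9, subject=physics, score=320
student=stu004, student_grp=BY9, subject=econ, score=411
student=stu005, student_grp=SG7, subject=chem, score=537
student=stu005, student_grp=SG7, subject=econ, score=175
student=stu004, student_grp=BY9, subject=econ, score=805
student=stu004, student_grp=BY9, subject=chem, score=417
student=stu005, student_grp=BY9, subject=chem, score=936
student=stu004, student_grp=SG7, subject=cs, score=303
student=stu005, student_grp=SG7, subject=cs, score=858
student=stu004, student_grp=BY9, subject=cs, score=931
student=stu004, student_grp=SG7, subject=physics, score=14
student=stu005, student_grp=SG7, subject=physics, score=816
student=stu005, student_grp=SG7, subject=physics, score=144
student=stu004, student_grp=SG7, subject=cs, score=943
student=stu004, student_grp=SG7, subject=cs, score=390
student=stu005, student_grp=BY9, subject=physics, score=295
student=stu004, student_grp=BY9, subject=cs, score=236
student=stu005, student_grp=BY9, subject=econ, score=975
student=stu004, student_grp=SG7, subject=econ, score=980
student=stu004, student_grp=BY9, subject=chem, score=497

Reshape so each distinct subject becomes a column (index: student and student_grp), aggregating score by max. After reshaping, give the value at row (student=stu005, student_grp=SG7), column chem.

Rows with student=stu005, student_grp=SG7 and subject=chem: score values are 824, 827, 537.
max(824, 827, 537) = 827.

827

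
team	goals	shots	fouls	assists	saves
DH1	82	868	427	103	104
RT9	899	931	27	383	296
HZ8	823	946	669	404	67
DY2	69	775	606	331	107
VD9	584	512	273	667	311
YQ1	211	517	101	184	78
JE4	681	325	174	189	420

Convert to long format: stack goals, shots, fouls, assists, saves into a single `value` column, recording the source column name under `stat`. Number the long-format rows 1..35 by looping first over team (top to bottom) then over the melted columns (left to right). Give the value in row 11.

823

35 rows total (7 × 5). Row 11: index ⌊(11-1)/5⌋ = 2 into team → HZ8; (11-1) mod 5 = 0 into the melted columns → goals.
So row 11 is (HZ8, goals, 823); value = 823.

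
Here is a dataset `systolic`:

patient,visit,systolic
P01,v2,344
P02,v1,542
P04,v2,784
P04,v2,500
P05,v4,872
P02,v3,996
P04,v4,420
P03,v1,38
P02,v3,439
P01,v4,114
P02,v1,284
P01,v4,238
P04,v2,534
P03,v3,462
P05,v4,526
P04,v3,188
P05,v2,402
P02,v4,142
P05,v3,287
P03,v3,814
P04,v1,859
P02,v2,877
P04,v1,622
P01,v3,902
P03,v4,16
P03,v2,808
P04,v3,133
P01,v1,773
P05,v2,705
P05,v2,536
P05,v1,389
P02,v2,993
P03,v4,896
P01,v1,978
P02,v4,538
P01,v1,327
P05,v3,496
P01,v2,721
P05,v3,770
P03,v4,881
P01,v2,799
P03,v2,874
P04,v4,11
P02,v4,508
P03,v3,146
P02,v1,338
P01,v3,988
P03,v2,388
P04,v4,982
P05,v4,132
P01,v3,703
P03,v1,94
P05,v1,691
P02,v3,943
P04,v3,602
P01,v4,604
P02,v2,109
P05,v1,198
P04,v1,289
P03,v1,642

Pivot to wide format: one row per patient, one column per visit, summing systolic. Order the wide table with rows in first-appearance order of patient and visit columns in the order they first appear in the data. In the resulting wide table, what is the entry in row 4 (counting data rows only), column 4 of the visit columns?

1553

With rows in first-appearance order of patient, row 4 is patient=P05. visit columns in first-appearance order: v2, v1, v4, v3; column 4 is v3.
Long rows with patient=P05, visit=v3: 287 + 496 + 770 = 1553.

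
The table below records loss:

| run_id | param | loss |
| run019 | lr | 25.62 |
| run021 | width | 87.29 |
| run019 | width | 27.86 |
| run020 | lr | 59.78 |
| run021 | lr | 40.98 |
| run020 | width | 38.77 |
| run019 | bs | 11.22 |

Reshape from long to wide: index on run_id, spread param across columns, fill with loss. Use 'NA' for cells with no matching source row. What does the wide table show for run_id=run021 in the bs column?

NA

No long-format row has run_id=run021 and param=bs, so the cell is NA.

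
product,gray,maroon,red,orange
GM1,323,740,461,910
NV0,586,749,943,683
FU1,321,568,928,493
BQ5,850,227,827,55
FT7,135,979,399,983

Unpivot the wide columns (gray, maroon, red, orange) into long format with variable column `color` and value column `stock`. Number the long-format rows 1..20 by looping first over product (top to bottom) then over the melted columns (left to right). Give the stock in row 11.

20 rows total (5 × 4). Row 11: index ⌊(11-1)/4⌋ = 2 into product → FU1; (11-1) mod 4 = 2 into the melted columns → red.
So row 11 is (FU1, red, 928); stock = 928.

928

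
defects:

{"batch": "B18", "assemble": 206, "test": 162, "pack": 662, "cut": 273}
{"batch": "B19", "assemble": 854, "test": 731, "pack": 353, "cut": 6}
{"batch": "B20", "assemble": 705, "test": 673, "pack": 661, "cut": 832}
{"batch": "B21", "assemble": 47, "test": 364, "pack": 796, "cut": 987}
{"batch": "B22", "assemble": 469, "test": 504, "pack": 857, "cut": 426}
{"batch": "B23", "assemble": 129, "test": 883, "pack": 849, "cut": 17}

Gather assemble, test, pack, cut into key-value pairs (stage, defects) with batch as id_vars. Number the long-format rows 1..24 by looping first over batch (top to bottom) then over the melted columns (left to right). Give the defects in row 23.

24 rows total (6 × 4). Row 23: index ⌊(23-1)/4⌋ = 5 into batch → B23; (23-1) mod 4 = 2 into the melted columns → pack.
So row 23 is (B23, pack, 849); defects = 849.

849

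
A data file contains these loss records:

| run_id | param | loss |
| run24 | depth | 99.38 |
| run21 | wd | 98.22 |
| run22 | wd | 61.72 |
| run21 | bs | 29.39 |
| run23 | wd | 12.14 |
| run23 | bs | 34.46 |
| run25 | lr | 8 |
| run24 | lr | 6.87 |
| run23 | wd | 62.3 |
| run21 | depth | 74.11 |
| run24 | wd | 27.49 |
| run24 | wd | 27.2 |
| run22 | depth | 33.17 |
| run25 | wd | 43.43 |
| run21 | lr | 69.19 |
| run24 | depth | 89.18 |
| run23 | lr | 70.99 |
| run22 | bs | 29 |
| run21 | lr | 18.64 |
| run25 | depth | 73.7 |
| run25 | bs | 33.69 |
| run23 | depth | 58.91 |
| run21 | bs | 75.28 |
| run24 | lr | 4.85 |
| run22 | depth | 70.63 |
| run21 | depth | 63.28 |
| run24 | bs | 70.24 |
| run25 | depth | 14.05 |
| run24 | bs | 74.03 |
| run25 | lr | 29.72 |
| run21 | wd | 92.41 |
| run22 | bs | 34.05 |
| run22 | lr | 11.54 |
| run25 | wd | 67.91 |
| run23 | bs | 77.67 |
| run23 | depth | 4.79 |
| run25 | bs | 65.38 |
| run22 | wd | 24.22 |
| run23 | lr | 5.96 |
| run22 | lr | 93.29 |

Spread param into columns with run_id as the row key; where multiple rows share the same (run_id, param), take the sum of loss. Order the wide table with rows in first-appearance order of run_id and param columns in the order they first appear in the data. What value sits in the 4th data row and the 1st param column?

With rows in first-appearance order of run_id, row 4 is run_id=run23. param columns in first-appearance order: depth, wd, bs, lr; column 1 is depth.
Long rows with run_id=run23, param=depth: 58.91 + 4.79 = 63.70.

63.70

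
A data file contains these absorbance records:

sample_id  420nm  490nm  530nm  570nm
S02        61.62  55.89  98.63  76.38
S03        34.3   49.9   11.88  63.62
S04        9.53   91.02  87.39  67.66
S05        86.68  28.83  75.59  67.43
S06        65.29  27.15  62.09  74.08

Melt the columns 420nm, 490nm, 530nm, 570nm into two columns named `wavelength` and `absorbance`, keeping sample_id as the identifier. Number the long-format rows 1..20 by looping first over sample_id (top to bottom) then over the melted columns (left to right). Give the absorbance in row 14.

28.83

20 rows total (5 × 4). Row 14: index ⌊(14-1)/4⌋ = 3 into sample_id → S05; (14-1) mod 4 = 1 into the melted columns → 490nm.
So row 14 is (S05, 490nm, 28.83); absorbance = 28.83.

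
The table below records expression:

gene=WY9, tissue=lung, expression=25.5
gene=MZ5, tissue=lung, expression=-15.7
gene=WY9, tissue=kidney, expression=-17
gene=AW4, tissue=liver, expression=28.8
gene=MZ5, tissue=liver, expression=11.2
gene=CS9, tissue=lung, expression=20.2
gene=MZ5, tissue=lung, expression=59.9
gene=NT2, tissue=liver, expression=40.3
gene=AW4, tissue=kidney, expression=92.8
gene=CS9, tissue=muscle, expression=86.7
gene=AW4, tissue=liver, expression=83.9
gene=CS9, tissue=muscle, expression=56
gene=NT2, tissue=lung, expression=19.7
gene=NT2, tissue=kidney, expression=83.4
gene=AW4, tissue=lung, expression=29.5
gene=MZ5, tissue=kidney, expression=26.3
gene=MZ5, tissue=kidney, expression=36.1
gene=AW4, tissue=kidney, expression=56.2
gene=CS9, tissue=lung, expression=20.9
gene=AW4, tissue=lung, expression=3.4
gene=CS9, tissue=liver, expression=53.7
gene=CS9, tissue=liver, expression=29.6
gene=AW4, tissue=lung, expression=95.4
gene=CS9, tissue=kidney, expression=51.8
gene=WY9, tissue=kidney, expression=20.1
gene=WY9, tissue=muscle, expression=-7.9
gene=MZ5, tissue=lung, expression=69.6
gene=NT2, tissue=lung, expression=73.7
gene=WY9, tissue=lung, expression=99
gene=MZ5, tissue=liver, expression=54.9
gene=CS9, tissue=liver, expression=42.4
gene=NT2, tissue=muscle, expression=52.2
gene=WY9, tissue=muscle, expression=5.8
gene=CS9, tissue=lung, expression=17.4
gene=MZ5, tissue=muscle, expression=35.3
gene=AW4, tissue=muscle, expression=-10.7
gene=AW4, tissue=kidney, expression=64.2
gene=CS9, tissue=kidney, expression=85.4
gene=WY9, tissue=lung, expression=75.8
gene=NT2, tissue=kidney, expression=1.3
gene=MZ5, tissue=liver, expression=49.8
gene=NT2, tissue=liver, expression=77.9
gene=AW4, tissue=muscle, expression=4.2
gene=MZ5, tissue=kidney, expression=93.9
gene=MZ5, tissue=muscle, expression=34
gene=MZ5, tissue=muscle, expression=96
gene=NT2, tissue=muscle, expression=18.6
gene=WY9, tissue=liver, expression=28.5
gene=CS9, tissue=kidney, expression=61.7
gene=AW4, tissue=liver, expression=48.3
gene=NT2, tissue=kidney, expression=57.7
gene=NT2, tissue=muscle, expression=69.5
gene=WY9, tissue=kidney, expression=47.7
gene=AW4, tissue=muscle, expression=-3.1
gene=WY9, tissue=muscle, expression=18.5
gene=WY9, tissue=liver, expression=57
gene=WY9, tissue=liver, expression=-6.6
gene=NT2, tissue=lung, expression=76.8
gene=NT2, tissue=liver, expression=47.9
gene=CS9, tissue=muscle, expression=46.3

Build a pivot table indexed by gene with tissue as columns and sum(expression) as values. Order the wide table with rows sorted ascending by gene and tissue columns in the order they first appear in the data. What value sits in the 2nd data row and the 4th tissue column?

With rows sorted ascending by gene, row 2 is gene=CS9. tissue columns in first-appearance order: lung, kidney, liver, muscle; column 4 is muscle.
Long rows with gene=CS9, tissue=muscle: 86.7 + 56 + 46.3 = 189.

189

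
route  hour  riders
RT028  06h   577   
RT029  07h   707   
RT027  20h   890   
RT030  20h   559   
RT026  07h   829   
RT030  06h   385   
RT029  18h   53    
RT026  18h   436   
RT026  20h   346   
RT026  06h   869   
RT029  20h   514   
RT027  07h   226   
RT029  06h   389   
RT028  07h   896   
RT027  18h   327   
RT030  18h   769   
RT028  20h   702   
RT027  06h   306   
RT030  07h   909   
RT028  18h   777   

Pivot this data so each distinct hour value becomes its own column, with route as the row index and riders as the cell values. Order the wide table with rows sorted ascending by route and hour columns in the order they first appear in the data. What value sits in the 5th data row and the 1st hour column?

With rows sorted ascending by route, row 5 is route=RT030. hour columns in first-appearance order: 06h, 07h, 20h, 18h; column 1 is 06h.
Long rows with route=RT030, hour=06h: riders = 385.

385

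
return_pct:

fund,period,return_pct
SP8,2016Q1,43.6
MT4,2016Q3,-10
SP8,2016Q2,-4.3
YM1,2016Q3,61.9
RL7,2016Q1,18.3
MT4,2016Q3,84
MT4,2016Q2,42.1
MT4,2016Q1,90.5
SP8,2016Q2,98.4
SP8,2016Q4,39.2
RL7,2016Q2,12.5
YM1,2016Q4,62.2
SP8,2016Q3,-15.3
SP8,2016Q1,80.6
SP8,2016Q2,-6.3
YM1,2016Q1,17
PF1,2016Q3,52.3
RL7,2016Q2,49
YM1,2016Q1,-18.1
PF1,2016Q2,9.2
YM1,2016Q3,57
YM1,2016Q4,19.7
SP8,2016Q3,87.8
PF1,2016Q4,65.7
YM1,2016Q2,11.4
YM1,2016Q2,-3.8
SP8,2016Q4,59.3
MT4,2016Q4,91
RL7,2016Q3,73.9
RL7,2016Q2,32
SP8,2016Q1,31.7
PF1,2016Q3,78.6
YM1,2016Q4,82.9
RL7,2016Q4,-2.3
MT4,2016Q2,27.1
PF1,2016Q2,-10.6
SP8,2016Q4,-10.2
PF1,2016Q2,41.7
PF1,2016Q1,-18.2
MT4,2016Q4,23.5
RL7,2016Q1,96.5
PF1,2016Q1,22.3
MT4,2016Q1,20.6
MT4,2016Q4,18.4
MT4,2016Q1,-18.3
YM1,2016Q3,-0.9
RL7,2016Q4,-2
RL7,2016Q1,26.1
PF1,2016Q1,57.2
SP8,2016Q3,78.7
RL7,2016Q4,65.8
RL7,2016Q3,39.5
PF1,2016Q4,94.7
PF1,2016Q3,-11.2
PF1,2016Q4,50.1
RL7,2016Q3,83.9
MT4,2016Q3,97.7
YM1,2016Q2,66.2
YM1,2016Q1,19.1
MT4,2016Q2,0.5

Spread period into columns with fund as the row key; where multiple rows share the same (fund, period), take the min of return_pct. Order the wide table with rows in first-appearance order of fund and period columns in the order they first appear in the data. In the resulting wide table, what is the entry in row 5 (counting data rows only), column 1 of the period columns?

-18.2

With rows in first-appearance order of fund, row 5 is fund=PF1. period columns in first-appearance order: 2016Q1, 2016Q3, 2016Q2, 2016Q4; column 1 is 2016Q1.
Long rows with fund=PF1, period=2016Q1: min(-18.2, 22.3, 57.2) = -18.2.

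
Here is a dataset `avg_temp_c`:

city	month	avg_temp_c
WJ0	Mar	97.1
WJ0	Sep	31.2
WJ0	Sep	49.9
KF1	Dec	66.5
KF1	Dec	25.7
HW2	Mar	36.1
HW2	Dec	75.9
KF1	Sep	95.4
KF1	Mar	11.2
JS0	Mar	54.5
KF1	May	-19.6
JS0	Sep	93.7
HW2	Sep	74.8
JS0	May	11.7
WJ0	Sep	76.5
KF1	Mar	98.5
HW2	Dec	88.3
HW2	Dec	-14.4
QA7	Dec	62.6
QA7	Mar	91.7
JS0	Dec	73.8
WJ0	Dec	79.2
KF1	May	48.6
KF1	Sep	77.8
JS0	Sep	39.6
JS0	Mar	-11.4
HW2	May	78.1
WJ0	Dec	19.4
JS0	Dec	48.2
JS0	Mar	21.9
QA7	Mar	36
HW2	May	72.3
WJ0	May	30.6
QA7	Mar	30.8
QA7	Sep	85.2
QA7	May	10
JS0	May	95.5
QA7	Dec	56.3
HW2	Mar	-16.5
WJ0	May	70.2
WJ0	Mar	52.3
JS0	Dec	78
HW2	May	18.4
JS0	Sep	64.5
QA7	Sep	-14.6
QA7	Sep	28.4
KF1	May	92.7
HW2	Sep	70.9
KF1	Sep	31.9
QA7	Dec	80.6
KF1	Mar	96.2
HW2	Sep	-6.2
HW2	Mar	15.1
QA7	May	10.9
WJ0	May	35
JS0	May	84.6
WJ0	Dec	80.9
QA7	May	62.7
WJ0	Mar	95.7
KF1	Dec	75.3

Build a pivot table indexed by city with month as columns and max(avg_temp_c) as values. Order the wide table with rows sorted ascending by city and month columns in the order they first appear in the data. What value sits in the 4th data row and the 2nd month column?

With rows sorted ascending by city, row 4 is city=QA7. month columns in first-appearance order: Mar, Sep, Dec, May; column 2 is Sep.
Long rows with city=QA7, month=Sep: max(85.2, -14.6, 28.4) = 85.2.

85.2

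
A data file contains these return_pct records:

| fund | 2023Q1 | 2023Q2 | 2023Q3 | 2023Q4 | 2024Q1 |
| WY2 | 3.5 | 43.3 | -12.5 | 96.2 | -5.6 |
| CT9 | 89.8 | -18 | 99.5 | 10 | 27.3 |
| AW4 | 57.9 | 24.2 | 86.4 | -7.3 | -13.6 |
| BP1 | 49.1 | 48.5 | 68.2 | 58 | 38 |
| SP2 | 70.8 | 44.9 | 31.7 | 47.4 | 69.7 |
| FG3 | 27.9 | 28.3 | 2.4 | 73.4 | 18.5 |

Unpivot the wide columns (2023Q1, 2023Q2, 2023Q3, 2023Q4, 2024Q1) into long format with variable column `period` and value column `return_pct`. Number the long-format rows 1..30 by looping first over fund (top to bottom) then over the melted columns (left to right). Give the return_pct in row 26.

30 rows total (6 × 5). Row 26: index ⌊(26-1)/5⌋ = 5 into fund → FG3; (26-1) mod 5 = 0 into the melted columns → 2023Q1.
So row 26 is (FG3, 2023Q1, 27.9); return_pct = 27.9.

27.9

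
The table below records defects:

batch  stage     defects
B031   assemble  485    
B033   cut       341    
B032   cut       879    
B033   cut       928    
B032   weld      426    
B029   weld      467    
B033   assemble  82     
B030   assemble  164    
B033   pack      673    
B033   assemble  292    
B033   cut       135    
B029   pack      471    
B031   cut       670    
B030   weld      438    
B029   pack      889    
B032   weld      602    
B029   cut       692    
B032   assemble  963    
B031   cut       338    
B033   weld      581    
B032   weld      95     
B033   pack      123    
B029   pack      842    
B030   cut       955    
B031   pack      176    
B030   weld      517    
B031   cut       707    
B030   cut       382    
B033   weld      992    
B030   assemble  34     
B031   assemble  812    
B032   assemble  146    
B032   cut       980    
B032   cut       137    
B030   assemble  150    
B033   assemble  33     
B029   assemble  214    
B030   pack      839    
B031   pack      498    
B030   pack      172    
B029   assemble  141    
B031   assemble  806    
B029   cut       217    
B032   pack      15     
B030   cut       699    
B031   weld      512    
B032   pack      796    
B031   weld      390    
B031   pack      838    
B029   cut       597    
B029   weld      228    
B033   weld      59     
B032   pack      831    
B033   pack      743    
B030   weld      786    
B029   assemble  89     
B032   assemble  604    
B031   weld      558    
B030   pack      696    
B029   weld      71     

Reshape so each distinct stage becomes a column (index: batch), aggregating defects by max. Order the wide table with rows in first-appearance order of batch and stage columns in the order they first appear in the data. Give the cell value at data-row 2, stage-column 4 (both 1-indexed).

743

With rows in first-appearance order of batch, row 2 is batch=B033. stage columns in first-appearance order: assemble, cut, weld, pack; column 4 is pack.
Long rows with batch=B033, stage=pack: max(673, 123, 743) = 743.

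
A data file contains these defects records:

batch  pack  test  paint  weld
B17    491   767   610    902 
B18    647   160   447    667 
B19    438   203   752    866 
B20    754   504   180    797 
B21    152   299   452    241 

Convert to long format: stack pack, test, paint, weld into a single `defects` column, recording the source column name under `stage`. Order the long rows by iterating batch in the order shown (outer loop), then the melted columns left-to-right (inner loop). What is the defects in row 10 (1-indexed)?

203

20 rows total (5 × 4). Row 10: index ⌊(10-1)/4⌋ = 2 into batch → B19; (10-1) mod 4 = 1 into the melted columns → test.
So row 10 is (B19, test, 203); defects = 203.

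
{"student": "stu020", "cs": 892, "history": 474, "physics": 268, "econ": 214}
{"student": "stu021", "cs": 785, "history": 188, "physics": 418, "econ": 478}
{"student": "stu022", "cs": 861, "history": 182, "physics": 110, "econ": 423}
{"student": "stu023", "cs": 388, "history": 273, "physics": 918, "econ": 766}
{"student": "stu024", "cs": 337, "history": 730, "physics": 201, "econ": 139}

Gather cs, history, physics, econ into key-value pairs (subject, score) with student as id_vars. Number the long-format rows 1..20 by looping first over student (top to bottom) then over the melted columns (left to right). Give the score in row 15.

20 rows total (5 × 4). Row 15: index ⌊(15-1)/4⌋ = 3 into student → stu023; (15-1) mod 4 = 2 into the melted columns → physics.
So row 15 is (stu023, physics, 918); score = 918.

918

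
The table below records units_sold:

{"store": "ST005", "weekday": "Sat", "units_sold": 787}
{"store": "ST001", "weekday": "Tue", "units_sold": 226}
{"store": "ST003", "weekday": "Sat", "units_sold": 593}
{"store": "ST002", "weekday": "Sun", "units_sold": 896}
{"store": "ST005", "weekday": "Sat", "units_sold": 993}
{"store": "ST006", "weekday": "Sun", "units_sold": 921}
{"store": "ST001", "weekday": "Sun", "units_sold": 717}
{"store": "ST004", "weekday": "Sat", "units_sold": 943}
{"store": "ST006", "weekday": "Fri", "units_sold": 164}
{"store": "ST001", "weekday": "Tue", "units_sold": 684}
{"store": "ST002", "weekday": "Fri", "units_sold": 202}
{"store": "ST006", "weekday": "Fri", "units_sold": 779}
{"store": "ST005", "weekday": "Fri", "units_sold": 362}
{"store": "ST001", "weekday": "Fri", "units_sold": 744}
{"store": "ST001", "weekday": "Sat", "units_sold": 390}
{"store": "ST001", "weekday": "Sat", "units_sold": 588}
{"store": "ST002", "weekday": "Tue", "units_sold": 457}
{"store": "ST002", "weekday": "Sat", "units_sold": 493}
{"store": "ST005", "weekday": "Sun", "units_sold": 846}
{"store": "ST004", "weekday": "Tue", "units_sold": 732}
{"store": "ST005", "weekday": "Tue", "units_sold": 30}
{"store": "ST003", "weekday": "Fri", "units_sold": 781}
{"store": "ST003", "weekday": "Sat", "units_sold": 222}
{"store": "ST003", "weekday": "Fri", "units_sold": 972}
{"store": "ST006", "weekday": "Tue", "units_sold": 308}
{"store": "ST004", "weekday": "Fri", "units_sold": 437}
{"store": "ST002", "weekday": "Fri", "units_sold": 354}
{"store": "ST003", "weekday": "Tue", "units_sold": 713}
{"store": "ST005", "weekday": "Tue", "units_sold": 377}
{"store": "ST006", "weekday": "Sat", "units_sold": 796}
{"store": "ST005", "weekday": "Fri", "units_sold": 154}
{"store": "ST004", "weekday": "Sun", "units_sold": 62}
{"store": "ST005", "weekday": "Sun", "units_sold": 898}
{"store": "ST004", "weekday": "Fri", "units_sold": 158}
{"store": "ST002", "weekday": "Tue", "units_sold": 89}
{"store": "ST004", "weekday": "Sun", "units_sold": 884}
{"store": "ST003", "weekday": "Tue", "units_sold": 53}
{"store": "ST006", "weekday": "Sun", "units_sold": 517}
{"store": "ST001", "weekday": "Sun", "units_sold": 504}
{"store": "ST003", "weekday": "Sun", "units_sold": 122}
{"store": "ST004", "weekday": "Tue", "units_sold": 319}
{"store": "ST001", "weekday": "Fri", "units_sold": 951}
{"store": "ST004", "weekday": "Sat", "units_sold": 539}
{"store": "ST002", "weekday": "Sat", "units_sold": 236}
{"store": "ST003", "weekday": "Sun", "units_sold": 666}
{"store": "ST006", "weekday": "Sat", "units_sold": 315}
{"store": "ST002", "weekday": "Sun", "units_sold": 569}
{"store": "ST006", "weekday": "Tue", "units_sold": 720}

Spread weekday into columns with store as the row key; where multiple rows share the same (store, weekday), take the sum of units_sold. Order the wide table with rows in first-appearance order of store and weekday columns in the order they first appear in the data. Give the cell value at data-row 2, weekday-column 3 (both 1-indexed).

With rows in first-appearance order of store, row 2 is store=ST001. weekday columns in first-appearance order: Sat, Tue, Sun, Fri; column 3 is Sun.
Long rows with store=ST001, weekday=Sun: 717 + 504 = 1221.

1221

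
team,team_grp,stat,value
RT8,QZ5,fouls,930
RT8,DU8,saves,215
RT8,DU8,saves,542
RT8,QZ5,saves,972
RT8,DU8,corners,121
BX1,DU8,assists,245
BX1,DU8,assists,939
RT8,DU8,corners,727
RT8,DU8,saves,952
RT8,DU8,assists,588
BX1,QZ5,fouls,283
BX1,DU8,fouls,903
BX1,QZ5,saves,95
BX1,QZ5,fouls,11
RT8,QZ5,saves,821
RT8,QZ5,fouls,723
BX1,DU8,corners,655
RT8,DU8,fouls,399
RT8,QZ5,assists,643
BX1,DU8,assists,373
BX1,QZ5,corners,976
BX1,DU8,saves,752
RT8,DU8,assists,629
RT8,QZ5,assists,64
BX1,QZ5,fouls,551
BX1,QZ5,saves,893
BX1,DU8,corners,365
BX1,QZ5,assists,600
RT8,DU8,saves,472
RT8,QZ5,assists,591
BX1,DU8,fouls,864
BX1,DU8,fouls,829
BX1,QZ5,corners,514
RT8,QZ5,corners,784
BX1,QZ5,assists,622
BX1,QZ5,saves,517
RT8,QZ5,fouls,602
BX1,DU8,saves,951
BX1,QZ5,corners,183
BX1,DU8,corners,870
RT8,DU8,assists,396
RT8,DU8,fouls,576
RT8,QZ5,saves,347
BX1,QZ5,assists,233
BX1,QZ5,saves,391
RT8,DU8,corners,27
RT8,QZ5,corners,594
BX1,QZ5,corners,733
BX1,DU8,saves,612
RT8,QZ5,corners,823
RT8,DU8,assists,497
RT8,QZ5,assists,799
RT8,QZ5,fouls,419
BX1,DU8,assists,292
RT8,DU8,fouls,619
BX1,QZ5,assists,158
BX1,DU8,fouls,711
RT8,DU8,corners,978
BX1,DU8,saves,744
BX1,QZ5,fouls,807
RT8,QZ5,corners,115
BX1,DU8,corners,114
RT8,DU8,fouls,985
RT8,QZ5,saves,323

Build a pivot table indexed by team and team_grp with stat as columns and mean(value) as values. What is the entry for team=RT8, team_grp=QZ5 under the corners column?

Rows with team=RT8, team_grp=QZ5 and stat=corners: value values are 784, 594, 823, 115.
(784 + 594 + 823 + 115) / 4 = 579.

579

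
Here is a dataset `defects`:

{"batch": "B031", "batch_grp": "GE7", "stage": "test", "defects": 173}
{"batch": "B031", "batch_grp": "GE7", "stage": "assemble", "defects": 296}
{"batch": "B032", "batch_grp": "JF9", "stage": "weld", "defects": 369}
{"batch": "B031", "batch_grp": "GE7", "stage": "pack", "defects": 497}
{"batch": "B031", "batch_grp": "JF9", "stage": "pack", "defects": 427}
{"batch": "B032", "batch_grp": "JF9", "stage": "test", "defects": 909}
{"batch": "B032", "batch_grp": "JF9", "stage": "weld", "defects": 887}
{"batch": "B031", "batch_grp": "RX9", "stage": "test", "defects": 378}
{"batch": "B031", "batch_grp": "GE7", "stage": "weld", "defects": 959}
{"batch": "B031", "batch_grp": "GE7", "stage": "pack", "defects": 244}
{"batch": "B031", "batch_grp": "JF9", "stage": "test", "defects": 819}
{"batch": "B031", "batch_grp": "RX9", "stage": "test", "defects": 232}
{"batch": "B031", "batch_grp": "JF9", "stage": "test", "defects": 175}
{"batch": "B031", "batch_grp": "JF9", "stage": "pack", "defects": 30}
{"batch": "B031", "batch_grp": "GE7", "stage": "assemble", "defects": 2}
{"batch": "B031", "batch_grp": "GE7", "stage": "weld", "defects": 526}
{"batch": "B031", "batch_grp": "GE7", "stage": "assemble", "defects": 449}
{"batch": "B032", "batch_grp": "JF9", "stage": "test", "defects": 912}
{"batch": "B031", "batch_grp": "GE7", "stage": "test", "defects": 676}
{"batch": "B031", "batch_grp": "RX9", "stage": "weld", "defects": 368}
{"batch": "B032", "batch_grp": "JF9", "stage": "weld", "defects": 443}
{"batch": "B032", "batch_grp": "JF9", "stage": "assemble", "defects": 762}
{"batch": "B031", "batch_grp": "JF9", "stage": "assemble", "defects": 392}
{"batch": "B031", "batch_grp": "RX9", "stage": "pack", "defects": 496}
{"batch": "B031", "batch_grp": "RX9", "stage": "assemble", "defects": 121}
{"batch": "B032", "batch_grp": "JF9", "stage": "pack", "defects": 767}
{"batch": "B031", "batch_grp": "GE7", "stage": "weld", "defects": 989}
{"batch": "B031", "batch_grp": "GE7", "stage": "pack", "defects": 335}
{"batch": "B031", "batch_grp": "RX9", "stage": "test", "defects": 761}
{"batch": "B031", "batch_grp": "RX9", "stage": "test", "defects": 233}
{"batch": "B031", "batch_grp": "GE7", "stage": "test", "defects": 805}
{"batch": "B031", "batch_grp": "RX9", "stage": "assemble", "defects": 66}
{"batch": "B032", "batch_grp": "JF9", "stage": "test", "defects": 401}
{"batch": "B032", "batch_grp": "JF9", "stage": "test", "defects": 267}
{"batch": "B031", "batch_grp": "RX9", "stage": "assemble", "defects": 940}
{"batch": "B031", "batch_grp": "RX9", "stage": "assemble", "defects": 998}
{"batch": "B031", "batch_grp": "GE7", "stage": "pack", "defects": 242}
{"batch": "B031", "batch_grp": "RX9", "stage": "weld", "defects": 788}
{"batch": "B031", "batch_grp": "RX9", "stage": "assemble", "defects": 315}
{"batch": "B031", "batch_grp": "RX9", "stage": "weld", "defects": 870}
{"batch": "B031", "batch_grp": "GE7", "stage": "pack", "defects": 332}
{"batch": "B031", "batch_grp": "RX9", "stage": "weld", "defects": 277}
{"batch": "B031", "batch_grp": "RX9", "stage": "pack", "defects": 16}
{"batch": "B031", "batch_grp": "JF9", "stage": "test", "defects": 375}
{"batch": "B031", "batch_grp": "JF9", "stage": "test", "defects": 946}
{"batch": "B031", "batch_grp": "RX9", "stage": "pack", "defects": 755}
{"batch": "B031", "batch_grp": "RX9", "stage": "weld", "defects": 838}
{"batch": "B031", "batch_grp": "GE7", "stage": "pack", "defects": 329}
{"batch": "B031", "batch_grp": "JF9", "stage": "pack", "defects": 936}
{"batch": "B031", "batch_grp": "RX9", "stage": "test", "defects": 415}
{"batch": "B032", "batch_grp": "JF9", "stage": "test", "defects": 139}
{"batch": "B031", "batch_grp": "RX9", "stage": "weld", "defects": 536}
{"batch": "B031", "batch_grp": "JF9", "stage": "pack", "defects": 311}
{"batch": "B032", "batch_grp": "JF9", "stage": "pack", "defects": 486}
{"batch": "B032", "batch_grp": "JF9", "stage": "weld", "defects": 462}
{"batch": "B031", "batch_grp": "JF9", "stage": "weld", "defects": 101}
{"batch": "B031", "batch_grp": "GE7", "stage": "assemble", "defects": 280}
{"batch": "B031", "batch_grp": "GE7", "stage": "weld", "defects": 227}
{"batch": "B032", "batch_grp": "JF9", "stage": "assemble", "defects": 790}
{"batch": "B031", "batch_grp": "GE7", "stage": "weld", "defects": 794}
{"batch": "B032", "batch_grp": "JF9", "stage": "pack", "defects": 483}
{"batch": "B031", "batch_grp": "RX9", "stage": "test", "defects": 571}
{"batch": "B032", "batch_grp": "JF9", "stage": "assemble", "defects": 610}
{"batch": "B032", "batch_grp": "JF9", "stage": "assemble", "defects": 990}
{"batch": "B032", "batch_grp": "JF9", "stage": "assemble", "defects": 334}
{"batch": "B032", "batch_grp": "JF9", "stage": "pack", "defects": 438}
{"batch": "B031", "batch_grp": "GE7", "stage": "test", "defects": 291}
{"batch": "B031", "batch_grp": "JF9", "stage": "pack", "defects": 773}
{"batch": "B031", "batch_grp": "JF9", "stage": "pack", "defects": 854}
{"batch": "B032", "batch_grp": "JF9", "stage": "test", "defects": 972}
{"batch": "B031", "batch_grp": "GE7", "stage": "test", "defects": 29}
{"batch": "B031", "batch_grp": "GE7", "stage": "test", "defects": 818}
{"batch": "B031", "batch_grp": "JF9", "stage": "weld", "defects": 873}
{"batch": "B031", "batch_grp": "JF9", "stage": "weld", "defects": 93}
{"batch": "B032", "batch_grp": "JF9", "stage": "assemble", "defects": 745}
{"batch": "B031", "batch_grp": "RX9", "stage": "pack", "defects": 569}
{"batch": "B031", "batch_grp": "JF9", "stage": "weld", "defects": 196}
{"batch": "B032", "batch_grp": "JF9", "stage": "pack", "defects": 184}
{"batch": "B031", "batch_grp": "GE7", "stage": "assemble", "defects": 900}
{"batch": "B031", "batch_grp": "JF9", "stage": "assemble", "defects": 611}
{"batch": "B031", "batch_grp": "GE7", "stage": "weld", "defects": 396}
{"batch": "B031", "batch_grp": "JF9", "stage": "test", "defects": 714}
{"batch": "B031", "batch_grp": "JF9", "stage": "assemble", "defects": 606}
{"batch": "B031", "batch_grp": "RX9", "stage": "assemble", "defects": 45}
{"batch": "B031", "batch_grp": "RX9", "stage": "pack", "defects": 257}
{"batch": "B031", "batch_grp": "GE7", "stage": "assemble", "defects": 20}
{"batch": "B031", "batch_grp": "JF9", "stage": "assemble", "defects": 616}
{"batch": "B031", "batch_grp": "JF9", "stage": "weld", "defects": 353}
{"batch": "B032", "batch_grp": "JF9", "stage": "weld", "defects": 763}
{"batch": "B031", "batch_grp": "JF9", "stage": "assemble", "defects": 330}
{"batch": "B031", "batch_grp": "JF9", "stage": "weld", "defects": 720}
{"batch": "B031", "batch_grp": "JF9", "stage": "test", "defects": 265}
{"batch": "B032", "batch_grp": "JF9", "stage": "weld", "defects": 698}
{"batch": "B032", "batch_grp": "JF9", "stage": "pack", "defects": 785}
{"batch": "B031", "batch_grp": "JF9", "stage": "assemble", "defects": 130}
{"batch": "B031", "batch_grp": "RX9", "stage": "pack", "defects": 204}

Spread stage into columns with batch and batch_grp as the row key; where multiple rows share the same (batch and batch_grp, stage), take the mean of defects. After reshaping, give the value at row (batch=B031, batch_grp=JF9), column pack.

Rows with batch=B031, batch_grp=JF9 and stage=pack: defects values are 427, 30, 936, 311, 773, 854.
(427 + 30 + 936 + 311 + 773 + 854) / 6 = 555.17.

555.17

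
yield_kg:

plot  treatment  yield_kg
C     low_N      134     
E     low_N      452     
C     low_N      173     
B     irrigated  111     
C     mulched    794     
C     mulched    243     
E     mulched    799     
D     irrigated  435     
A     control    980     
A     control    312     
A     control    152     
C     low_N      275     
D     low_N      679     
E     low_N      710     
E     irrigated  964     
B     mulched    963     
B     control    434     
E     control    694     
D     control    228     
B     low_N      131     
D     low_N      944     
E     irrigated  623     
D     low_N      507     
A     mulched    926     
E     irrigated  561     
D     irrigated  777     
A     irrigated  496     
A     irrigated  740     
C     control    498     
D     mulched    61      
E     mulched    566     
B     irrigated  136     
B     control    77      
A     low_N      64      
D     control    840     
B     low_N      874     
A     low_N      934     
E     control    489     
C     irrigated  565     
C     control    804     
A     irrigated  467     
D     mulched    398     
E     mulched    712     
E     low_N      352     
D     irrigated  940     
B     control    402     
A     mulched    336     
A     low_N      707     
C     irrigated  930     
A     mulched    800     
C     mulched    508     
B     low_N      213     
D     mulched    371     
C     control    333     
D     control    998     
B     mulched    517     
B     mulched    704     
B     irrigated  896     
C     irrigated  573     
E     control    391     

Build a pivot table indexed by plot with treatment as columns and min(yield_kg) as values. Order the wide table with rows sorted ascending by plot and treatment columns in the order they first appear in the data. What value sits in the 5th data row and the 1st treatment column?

With rows sorted ascending by plot, row 5 is plot=E. treatment columns in first-appearance order: low_N, irrigated, mulched, control; column 1 is low_N.
Long rows with plot=E, treatment=low_N: min(452, 710, 352) = 352.

352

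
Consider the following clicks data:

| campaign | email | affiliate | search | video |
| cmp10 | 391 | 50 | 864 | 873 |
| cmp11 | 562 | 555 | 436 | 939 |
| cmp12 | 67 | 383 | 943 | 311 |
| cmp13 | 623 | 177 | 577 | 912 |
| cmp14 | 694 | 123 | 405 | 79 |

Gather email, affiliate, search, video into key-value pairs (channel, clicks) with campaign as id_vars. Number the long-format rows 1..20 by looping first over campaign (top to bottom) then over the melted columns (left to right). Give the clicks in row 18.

20 rows total (5 × 4). Row 18: index ⌊(18-1)/4⌋ = 4 into campaign → cmp14; (18-1) mod 4 = 1 into the melted columns → affiliate.
So row 18 is (cmp14, affiliate, 123); clicks = 123.

123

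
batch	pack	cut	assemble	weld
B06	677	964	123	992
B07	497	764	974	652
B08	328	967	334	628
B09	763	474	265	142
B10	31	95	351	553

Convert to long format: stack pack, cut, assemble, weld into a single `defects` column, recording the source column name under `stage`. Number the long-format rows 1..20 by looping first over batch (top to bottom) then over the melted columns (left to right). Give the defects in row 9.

20 rows total (5 × 4). Row 9: index ⌊(9-1)/4⌋ = 2 into batch → B08; (9-1) mod 4 = 0 into the melted columns → pack.
So row 9 is (B08, pack, 328); defects = 328.

328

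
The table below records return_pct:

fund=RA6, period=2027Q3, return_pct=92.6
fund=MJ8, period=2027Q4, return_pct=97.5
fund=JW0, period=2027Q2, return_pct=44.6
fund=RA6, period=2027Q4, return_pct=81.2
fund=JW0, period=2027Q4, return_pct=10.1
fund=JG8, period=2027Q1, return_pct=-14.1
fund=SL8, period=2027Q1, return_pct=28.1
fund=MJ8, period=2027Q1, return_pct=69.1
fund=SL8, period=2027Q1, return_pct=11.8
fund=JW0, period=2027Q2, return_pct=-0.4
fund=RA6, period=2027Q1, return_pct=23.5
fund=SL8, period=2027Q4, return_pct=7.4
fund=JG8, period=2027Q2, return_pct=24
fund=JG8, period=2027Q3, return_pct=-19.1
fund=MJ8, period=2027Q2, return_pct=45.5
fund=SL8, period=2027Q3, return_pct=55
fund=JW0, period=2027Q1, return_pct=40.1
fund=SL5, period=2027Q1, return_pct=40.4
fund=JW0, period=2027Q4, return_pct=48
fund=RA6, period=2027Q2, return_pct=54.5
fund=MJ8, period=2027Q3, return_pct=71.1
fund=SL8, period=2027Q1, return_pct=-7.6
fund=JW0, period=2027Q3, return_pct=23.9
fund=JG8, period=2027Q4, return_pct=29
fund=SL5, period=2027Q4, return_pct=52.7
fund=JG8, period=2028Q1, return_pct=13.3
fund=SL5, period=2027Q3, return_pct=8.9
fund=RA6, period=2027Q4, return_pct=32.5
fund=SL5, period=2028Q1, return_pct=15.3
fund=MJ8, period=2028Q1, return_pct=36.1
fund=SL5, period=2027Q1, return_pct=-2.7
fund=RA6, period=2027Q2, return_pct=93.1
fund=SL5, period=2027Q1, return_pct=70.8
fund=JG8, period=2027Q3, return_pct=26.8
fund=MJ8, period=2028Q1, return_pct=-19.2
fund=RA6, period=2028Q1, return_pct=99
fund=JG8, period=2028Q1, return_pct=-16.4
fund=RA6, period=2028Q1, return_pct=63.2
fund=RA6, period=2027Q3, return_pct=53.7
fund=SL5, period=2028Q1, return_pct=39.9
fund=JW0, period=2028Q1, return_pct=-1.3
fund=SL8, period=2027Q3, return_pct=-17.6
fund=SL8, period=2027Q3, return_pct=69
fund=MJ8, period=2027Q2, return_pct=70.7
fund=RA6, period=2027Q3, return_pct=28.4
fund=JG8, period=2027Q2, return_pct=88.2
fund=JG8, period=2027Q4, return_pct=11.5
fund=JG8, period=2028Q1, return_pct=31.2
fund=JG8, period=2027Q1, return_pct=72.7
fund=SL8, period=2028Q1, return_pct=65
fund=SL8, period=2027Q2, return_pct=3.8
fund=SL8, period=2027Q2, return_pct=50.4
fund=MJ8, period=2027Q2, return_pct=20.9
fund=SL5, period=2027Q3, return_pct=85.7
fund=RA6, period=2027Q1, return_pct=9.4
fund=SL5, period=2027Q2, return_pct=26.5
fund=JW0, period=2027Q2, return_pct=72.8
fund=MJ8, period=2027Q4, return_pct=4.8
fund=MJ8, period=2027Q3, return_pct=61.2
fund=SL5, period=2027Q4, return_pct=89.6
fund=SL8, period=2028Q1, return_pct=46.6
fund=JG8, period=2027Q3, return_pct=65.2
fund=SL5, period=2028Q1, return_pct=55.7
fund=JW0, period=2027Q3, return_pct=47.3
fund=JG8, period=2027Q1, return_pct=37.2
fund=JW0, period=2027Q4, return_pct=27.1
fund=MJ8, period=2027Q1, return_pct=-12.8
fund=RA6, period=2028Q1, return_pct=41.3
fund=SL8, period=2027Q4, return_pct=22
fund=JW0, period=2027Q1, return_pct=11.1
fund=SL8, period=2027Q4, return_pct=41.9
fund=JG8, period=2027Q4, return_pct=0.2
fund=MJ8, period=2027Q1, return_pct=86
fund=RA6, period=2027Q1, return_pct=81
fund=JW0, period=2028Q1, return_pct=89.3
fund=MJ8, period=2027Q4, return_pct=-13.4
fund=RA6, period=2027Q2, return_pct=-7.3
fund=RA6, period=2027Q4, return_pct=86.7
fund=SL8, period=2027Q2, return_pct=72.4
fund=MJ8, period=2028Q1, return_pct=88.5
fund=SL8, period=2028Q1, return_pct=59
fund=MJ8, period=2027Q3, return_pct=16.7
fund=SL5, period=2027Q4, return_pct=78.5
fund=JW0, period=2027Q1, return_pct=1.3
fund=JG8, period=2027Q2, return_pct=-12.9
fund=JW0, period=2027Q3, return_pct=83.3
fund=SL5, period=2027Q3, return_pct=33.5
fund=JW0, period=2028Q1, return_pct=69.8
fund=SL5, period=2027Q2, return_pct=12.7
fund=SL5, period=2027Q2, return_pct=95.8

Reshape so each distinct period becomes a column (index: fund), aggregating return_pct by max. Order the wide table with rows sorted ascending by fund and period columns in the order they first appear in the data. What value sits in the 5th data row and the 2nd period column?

89.6

With rows sorted ascending by fund, row 5 is fund=SL5. period columns in first-appearance order: 2027Q3, 2027Q4, 2027Q2, 2027Q1, 2028Q1; column 2 is 2027Q4.
Long rows with fund=SL5, period=2027Q4: max(52.7, 89.6, 78.5) = 89.6.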